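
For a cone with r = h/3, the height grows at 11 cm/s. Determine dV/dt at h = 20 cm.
4400π/9 cm³/s

V = (1/3)π(h/3)²h = πh³/27
dV/dt = πh²/9 · 11
At h = 20: dV/dt = 4400π/9 cm³/s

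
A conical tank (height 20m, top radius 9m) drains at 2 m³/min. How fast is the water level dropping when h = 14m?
200/(3969π) ≈ 0.01604 m/min

r/h = 9/20, so r = (9/20)h
V = (1/3)πr²h = (1/3)π((9/20)h)²h = (27/400)πh³
dV/dh = (81/400)πh²
dh/dt = (dV/dt)/(dV/dh) = -2/((81/400)π·14²) = -200/(3969π) m/min
The level is dropping at 200/(3969π) ≈ 0.01604 m/min.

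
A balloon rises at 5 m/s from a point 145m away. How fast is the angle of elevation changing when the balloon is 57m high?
0.029867 rad/s

tan(θ) = y/145
sec²(θ) · dθ/dt = (1/145) · dy/dt
dθ/dt = cos²(θ)/145 · 5 = 145/(145² + 57²) · 5
dθ/dt = 0.029867 rad/s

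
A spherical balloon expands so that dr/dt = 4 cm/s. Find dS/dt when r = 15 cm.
480π cm²/s

S = 4πr²
dS/dt = dS/dr · dr/dt = 8πr · 4
At r = 15: dS/dt = 480π cm²/s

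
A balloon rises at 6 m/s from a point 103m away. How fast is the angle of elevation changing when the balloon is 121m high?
0.024475 rad/s

tan(θ) = y/103
sec²(θ) · dθ/dt = (1/103) · dy/dt
dθ/dt = cos²(θ)/103 · 6 = 103/(103² + 121²) · 6
dθ/dt = 0.024475 rad/s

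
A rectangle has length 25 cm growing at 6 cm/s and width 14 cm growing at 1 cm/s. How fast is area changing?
109 cm²/s

A = lw
dA/dt = w·dl/dt + l·dw/dt = 14·6 + 25·1 = 109 cm²/s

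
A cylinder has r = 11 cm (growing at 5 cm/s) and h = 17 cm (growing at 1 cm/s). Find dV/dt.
1991π cm³/s

V = πr²h
dV/dt = 2πrh·dr/dt + πr²·dh/dt
= 2π(11)(17)(5) + π(11)²(1)
= 1991π cm³/s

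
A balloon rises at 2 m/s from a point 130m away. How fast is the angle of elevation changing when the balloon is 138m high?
0.007233 rad/s

tan(θ) = y/130
sec²(θ) · dθ/dt = (1/130) · dy/dt
dθ/dt = cos²(θ)/130 · 2 = 130/(130² + 138²) · 2
dθ/dt = 0.007233 rad/s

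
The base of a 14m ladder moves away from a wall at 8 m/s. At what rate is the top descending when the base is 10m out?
10√6/3 ≈ 8.165 m/s

x² + y² = 14²
2x·dx/dt + 2y·dy/dt = 0
dy/dt = -x/y · dx/dt = -10/(4√6) · 8 = -10√6/3 m/s
The top is descending at 10√6/3 ≈ 8.165 m/s.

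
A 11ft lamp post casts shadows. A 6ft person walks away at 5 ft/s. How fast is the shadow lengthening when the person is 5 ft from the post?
6 ft/s

By similar triangles: 11/(x+s) = 6/s
Solving: s = 6x/5
ds/dt = 6/5 · dx/dt = 6/5 · 5 = 6 ft/s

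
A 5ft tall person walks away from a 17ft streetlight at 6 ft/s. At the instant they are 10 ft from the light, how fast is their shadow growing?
5/2 ft/s

By similar triangles: 17/(x+s) = 5/s
Solving: s = 5x/12
ds/dt = 5/12 · dx/dt = 5/12 · 6 = 5/2 ft/s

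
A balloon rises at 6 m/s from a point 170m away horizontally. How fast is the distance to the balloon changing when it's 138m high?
207√11986/5993 ≈ 3.781 m/s

z² = 170² + y²
z = √(170² + 138²) = 2√11986
dz/dt = y/z · dy/dt = 138/(2√11986) · 6 = 207√11986/5993 ≈ 3.781 m/s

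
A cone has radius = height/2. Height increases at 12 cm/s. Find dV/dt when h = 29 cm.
2523π cm³/s

V = (1/3)π(h/2)²h = πh³/12
dV/dt = πh²/4 · 12
At h = 29: dV/dt = 2523π cm³/s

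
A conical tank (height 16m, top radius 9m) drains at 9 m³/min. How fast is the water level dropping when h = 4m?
16/(9π) ≈ 0.5659 m/min

r/h = 9/16, so r = (9/16)h
V = (1/3)πr²h = (1/3)π((9/16)h)²h = (27/256)πh³
dV/dh = (81/256)πh²
dh/dt = (dV/dt)/(dV/dh) = -9/((81/256)π·4²) = -16/(9π) m/min
The level is dropping at 16/(9π) ≈ 0.5659 m/min.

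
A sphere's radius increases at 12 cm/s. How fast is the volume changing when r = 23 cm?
25392π cm³/s

V = (4/3)πr³
dV/dt = dV/dr · dr/dt = 4πr² · 12
At r = 23: dV/dt = 25392π cm³/s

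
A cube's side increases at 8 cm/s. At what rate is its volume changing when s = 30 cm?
21600 cm³/s

V = s³
dV/dt = 3s² · ds/dt = 3·30²·8 = 21600 cm³/s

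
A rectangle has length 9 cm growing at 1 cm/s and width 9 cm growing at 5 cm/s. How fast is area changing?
54 cm²/s

A = lw
dA/dt = w·dl/dt + l·dw/dt = 9·1 + 9·5 = 54 cm²/s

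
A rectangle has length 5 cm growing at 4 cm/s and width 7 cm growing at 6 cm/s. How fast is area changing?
58 cm²/s

A = lw
dA/dt = w·dl/dt + l·dw/dt = 7·4 + 5·6 = 58 cm²/s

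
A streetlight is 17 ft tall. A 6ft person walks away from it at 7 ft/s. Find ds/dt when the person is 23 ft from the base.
42/11 ft/s

By similar triangles: 17/(x+s) = 6/s
Solving: s = 6x/11
ds/dt = 6/11 · dx/dt = 6/11 · 7 = 42/11 ft/s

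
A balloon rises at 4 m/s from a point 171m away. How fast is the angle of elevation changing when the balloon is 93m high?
0.018052 rad/s

tan(θ) = y/171
sec²(θ) · dθ/dt = (1/171) · dy/dt
dθ/dt = cos²(θ)/171 · 4 = 171/(171² + 93²) · 4
dθ/dt = 0.018052 rad/s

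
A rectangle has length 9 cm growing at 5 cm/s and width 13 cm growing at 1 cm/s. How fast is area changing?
74 cm²/s

A = lw
dA/dt = w·dl/dt + l·dw/dt = 13·5 + 9·1 = 74 cm²/s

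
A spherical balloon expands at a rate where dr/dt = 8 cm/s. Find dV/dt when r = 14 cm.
6272π cm³/s

V = (4/3)πr³
dV/dt = dV/dr · dr/dt = 4πr² · 8
At r = 14: dV/dt = 6272π cm³/s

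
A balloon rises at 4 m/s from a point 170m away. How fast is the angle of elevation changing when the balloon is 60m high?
0.020923 rad/s

tan(θ) = y/170
sec²(θ) · dθ/dt = (1/170) · dy/dt
dθ/dt = cos²(θ)/170 · 4 = 170/(170² + 60²) · 4
dθ/dt = 0.020923 rad/s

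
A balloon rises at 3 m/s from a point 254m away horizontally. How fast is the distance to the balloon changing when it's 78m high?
117√706/3530 ≈ 0.8807 m/s

z² = 254² + y²
z = √(254² + 78²) = 10√706
dz/dt = y/z · dy/dt = 78/(10√706) · 3 = 117√706/3530 ≈ 0.8807 m/s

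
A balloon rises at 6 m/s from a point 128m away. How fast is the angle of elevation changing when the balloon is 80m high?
0.033708 rad/s

tan(θ) = y/128
sec²(θ) · dθ/dt = (1/128) · dy/dt
dθ/dt = cos²(θ)/128 · 6 = 128/(128² + 80²) · 6
dθ/dt = 0.033708 rad/s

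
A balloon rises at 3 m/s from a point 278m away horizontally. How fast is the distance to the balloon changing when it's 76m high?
114√20765/20765 ≈ 0.7911 m/s

z² = 278² + y²
z = √(278² + 76²) = 2√20765
dz/dt = y/z · dy/dt = 76/(2√20765) · 3 = 114√20765/20765 ≈ 0.7911 m/s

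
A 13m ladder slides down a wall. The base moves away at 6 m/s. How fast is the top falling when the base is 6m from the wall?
36√133/133 ≈ 3.122 m/s

x² + y² = 13²
2x·dx/dt + 2y·dy/dt = 0
dy/dt = -x/y · dx/dt = -6/√133 · 6 = -36√133/133 m/s
The top is descending at 36√133/133 ≈ 3.122 m/s.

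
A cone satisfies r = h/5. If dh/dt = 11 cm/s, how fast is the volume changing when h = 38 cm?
15884π/25 cm³/s

V = (1/3)π(h/5)²h = πh³/75
dV/dt = πh²/25 · 11
At h = 38: dV/dt = 15884π/25 cm³/s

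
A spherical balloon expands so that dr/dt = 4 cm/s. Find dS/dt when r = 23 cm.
736π cm²/s

S = 4πr²
dS/dt = dS/dr · dr/dt = 8πr · 4
At r = 23: dS/dt = 736π cm²/s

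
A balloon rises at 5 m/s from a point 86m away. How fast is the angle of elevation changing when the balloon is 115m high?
0.020853 rad/s

tan(θ) = y/86
sec²(θ) · dθ/dt = (1/86) · dy/dt
dθ/dt = cos²(θ)/86 · 5 = 86/(86² + 115²) · 5
dθ/dt = 0.020853 rad/s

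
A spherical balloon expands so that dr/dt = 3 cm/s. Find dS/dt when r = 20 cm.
480π cm²/s

S = 4πr²
dS/dt = dS/dr · dr/dt = 8πr · 3
At r = 20: dS/dt = 480π cm²/s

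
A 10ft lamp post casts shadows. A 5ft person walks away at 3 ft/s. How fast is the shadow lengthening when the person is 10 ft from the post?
3 ft/s

By similar triangles: 10/(x+s) = 5/s
Solving: s = 5x/5
ds/dt = 5/5 · dx/dt = 1 · 3 = 3 ft/s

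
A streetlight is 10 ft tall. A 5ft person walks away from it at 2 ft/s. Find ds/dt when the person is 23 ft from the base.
2 ft/s

By similar triangles: 10/(x+s) = 5/s
Solving: s = 5x/5
ds/dt = 5/5 · dx/dt = 1 · 2 = 2 ft/s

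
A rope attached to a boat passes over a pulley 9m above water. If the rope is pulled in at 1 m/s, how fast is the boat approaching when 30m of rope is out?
10√91/91 ≈ 1.048 m/s

rope² = x² + 9²
x = √(30² - 9²) = 3√91
dx/dt = (rope/x) · d(rope)/dt = (30/(3√91)) · (-1) = -10√91/91 m/s
The boat approaches at 10√91/91 ≈ 1.048 m/s.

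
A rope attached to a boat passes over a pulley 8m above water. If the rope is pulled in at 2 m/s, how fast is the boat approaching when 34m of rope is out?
34√273/273 ≈ 2.058 m/s

rope² = x² + 8²
x = √(34² - 8²) = 2√273
dx/dt = (rope/x) · d(rope)/dt = (34/(2√273)) · (-2) = -34√273/273 m/s
The boat approaches at 34√273/273 ≈ 2.058 m/s.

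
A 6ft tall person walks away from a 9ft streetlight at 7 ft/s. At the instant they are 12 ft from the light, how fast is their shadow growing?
14 ft/s

By similar triangles: 9/(x+s) = 6/s
Solving: s = 6x/3
ds/dt = 6/3 · dx/dt = 2 · 7 = 14 ft/s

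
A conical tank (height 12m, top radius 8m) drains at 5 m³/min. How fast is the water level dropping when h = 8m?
45/(256π) ≈ 0.05595 m/min

r/h = 8/12, so r = (2/3)h
V = (1/3)πr²h = (1/3)π((2/3)h)²h = (4/27)πh³
dV/dh = (4/9)πh²
dh/dt = (dV/dt)/(dV/dh) = -5/((4/9)π·8²) = -45/(256π) m/min
The level is dropping at 45/(256π) ≈ 0.05595 m/min.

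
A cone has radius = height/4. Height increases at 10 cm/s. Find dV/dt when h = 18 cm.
405π/2 cm³/s

V = (1/3)π(h/4)²h = πh³/48
dV/dt = πh²/16 · 10
At h = 18: dV/dt = 405π/2 cm³/s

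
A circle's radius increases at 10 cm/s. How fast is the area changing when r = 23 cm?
460π cm²/s

A = πr²
dA/dt = 2πr · dr/dt = 2π(23)(10) = 460π cm²/s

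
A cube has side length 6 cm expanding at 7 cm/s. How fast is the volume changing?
756 cm³/s

V = s³
dV/dt = 3s² · ds/dt = 3·6²·7 = 756 cm³/s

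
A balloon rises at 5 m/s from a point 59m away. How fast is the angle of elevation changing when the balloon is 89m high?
0.025873 rad/s

tan(θ) = y/59
sec²(θ) · dθ/dt = (1/59) · dy/dt
dθ/dt = cos²(θ)/59 · 5 = 59/(59² + 89²) · 5
dθ/dt = 0.025873 rad/s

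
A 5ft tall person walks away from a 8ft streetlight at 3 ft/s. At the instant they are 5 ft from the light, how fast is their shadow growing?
5 ft/s

By similar triangles: 8/(x+s) = 5/s
Solving: s = 5x/3
ds/dt = 5/3 · dx/dt = 5/3 · 3 = 5 ft/s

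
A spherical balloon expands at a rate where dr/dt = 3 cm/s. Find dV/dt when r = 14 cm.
2352π cm³/s

V = (4/3)πr³
dV/dt = dV/dr · dr/dt = 4πr² · 3
At r = 14: dV/dt = 2352π cm³/s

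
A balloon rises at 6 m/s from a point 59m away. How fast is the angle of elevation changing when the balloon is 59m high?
0.050847 rad/s

tan(θ) = y/59
sec²(θ) · dθ/dt = (1/59) · dy/dt
dθ/dt = cos²(θ)/59 · 6 = 59/(59² + 59²) · 6
dθ/dt = 0.050847 rad/s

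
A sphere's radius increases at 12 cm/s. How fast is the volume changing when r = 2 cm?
192π cm³/s

V = (4/3)πr³
dV/dt = dV/dr · dr/dt = 4πr² · 12
At r = 2: dV/dt = 192π cm³/s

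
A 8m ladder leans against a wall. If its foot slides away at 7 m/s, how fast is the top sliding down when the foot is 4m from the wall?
7√3/3 ≈ 4.041 m/s

x² + y² = 8²
2x·dx/dt + 2y·dy/dt = 0
dy/dt = -x/y · dx/dt = -4/(4√3) · 7 = -7√3/3 m/s
The top is descending at 7√3/3 ≈ 4.041 m/s.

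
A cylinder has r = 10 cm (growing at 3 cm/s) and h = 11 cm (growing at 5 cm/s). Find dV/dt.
1160π cm³/s

V = πr²h
dV/dt = 2πrh·dr/dt + πr²·dh/dt
= 2π(10)(11)(3) + π(10)²(5)
= 1160π cm³/s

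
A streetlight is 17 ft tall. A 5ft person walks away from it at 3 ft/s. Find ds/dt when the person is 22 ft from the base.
5/4 ft/s

By similar triangles: 17/(x+s) = 5/s
Solving: s = 5x/12
ds/dt = 5/12 · dx/dt = 5/12 · 3 = 5/4 ft/s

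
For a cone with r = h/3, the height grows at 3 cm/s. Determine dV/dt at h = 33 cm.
363π cm³/s

V = (1/3)π(h/3)²h = πh³/27
dV/dt = πh²/9 · 3
At h = 33: dV/dt = 363π cm³/s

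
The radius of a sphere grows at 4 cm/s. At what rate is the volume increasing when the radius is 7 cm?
784π cm³/s

V = (4/3)πr³
dV/dt = dV/dr · dr/dt = 4πr² · 4
At r = 7: dV/dt = 784π cm³/s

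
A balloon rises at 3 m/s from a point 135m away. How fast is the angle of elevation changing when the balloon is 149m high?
0.010018 rad/s

tan(θ) = y/135
sec²(θ) · dθ/dt = (1/135) · dy/dt
dθ/dt = cos²(θ)/135 · 3 = 135/(135² + 149²) · 3
dθ/dt = 0.010018 rad/s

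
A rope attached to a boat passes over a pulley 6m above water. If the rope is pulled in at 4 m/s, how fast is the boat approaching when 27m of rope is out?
36√77/77 ≈ 4.103 m/s

rope² = x² + 6²
x = √(27² - 6²) = 3√77
dx/dt = (rope/x) · d(rope)/dt = (27/(3√77)) · (-4) = -36√77/77 m/s
The boat approaches at 36√77/77 ≈ 4.103 m/s.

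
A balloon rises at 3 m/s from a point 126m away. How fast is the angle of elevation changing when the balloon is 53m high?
0.02023 rad/s

tan(θ) = y/126
sec²(θ) · dθ/dt = (1/126) · dy/dt
dθ/dt = cos²(θ)/126 · 3 = 126/(126² + 53²) · 3
dθ/dt = 0.02023 rad/s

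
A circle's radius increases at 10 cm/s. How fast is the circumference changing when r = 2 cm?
20π cm/s

C = 2πr
dC/dt = 2π · dr/dt = 2π · 10 = 20π cm/s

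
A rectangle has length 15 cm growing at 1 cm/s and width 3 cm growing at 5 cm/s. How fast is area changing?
78 cm²/s

A = lw
dA/dt = w·dl/dt + l·dw/dt = 3·1 + 15·5 = 78 cm²/s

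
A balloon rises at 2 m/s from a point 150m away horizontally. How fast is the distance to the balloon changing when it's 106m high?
53√8434/4217 ≈ 1.154 m/s

z² = 150² + y²
z = √(150² + 106²) = 2√8434
dz/dt = y/z · dy/dt = 106/(2√8434) · 2 = 53√8434/4217 ≈ 1.154 m/s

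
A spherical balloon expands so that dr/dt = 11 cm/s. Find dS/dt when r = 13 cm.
1144π cm²/s

S = 4πr²
dS/dt = dS/dr · dr/dt = 8πr · 11
At r = 13: dS/dt = 1144π cm²/s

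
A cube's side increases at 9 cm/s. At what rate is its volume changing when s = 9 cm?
2187 cm³/s

V = s³
dV/dt = 3s² · ds/dt = 3·9²·9 = 2187 cm³/s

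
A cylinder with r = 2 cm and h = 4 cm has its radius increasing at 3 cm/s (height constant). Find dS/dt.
48π cm²/s

S = 2πrh + 2πr² (lateral + bases)
dS/dt = (2πh + 4πr)·dr/dt = (2π·4 + 4π·2)·3
= 48π cm²/s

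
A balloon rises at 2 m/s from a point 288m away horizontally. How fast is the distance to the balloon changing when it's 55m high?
110√85969/85969 ≈ 0.3752 m/s

z² = 288² + y²
z = √(288² + 55²) = √85969
dz/dt = y/z · dy/dt = 55/√85969 · 2 = 110√85969/85969 ≈ 0.3752 m/s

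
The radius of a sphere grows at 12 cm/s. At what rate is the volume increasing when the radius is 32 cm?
49152π cm³/s

V = (4/3)πr³
dV/dt = dV/dr · dr/dt = 4πr² · 12
At r = 32: dV/dt = 49152π cm³/s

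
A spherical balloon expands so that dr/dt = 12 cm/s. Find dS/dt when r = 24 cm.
2304π cm²/s

S = 4πr²
dS/dt = dS/dr · dr/dt = 8πr · 12
At r = 24: dS/dt = 2304π cm²/s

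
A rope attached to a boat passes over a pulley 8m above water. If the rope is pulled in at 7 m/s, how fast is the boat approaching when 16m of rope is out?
14√3/3 ≈ 8.083 m/s

rope² = x² + 8²
x = √(16² - 8²) = 8√3
dx/dt = (rope/x) · d(rope)/dt = (16/(8√3)) · (-7) = -14√3/3 m/s
The boat approaches at 14√3/3 ≈ 8.083 m/s.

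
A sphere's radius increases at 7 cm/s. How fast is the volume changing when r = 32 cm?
28672π cm³/s

V = (4/3)πr³
dV/dt = dV/dr · dr/dt = 4πr² · 7
At r = 32: dV/dt = 28672π cm³/s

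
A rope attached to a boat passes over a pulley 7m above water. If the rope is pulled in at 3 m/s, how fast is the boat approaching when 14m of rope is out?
2√3 ≈ 3.464 m/s

rope² = x² + 7²
x = √(14² - 7²) = 7√3
dx/dt = (rope/x) · d(rope)/dt = (14/(7√3)) · (-3) = -2√3 m/s
The boat approaches at 2√3 ≈ 3.464 m/s.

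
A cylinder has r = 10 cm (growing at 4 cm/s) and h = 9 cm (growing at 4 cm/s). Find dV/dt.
1120π cm³/s

V = πr²h
dV/dt = 2πrh·dr/dt + πr²·dh/dt
= 2π(10)(9)(4) + π(10)²(4)
= 1120π cm³/s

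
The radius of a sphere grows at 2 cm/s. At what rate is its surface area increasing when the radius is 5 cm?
80π cm²/s

S = 4πr²
dS/dt = dS/dr · dr/dt = 8πr · 2
At r = 5: dS/dt = 80π cm²/s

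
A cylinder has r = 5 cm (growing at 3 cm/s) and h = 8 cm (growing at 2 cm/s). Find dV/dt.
290π cm³/s

V = πr²h
dV/dt = 2πrh·dr/dt + πr²·dh/dt
= 2π(5)(8)(3) + π(5)²(2)
= 290π cm³/s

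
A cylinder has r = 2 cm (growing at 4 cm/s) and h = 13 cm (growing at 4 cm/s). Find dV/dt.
224π cm³/s

V = πr²h
dV/dt = 2πrh·dr/dt + πr²·dh/dt
= 2π(2)(13)(4) + π(2)²(4)
= 224π cm³/s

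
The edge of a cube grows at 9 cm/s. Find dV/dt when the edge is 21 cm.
11907 cm³/s

V = s³
dV/dt = 3s² · ds/dt = 3·21²·9 = 11907 cm³/s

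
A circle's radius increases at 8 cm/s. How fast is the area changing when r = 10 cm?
160π cm²/s

A = πr²
dA/dt = 2πr · dr/dt = 2π(10)(8) = 160π cm²/s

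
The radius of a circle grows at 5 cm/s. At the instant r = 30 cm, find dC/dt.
10π cm/s

C = 2πr
dC/dt = 2π · dr/dt = 2π · 5 = 10π cm/s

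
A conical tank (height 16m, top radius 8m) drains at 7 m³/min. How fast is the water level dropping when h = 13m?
28/(169π) ≈ 0.05274 m/min

r/h = 8/16, so r = (1/2)h
V = (1/3)πr²h = (1/3)π((1/2)h)²h = (1/12)πh³
dV/dh = (1/4)πh²
dh/dt = (dV/dt)/(dV/dh) = -7/((1/4)π·13²) = -28/(169π) m/min
The level is dropping at 28/(169π) ≈ 0.05274 m/min.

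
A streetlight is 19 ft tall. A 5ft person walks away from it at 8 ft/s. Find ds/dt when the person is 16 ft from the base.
20/7 ft/s

By similar triangles: 19/(x+s) = 5/s
Solving: s = 5x/14
ds/dt = 5/14 · dx/dt = 5/14 · 8 = 20/7 ft/s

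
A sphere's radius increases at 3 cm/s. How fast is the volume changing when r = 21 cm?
5292π cm³/s

V = (4/3)πr³
dV/dt = dV/dr · dr/dt = 4πr² · 3
At r = 21: dV/dt = 5292π cm³/s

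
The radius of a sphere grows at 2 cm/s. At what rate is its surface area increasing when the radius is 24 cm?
384π cm²/s

S = 4πr²
dS/dt = dS/dr · dr/dt = 8πr · 2
At r = 24: dS/dt = 384π cm²/s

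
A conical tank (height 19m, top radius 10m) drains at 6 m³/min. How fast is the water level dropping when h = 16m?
1083/(12800π) ≈ 0.02693 m/min

r/h = 10/19, so r = (10/19)h
V = (1/3)πr²h = (1/3)π((10/19)h)²h = (100/1083)πh³
dV/dh = (100/361)πh²
dh/dt = (dV/dt)/(dV/dh) = -6/((100/361)π·16²) = -1083/(12800π) m/min
The level is dropping at 1083/(12800π) ≈ 0.02693 m/min.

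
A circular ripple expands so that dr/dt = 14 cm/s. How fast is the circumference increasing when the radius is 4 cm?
28π cm/s

C = 2πr
dC/dt = 2π · dr/dt = 2π · 14 = 28π cm/s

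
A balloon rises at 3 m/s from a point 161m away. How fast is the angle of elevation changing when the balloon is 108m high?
0.012851 rad/s

tan(θ) = y/161
sec²(θ) · dθ/dt = (1/161) · dy/dt
dθ/dt = cos²(θ)/161 · 3 = 161/(161² + 108²) · 3
dθ/dt = 0.012851 rad/s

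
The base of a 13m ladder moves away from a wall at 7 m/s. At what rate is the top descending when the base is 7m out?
49√30/60 ≈ 4.473 m/s

x² + y² = 13²
2x·dx/dt + 2y·dy/dt = 0
dy/dt = -x/y · dx/dt = -7/(2√30) · 7 = -49√30/60 m/s
The top is descending at 49√30/60 ≈ 4.473 m/s.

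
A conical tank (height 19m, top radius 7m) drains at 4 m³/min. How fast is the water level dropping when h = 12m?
361/(1764π) ≈ 0.06514 m/min

r/h = 7/19, so r = (7/19)h
V = (1/3)πr²h = (1/3)π((7/19)h)²h = (49/1083)πh³
dV/dh = (49/361)πh²
dh/dt = (dV/dt)/(dV/dh) = -4/((49/361)π·12²) = -361/(1764π) m/min
The level is dropping at 361/(1764π) ≈ 0.06514 m/min.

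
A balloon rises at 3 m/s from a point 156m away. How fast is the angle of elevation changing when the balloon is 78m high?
0.015385 rad/s

tan(θ) = y/156
sec²(θ) · dθ/dt = (1/156) · dy/dt
dθ/dt = cos²(θ)/156 · 3 = 156/(156² + 78²) · 3
dθ/dt = 0.015385 rad/s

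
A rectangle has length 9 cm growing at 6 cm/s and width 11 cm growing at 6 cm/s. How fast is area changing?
120 cm²/s

A = lw
dA/dt = w·dl/dt + l·dw/dt = 11·6 + 9·6 = 120 cm²/s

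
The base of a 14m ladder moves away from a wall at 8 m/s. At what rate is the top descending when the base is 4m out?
16√5/15 ≈ 2.385 m/s

x² + y² = 14²
2x·dx/dt + 2y·dy/dt = 0
dy/dt = -x/y · dx/dt = -4/(6√5) · 8 = -16√5/15 m/s
The top is descending at 16√5/15 ≈ 2.385 m/s.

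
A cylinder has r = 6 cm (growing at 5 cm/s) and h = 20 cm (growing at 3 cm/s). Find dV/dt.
1308π cm³/s

V = πr²h
dV/dt = 2πrh·dr/dt + πr²·dh/dt
= 2π(6)(20)(5) + π(6)²(3)
= 1308π cm³/s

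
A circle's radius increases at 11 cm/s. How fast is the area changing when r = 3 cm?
66π cm²/s

A = πr²
dA/dt = 2πr · dr/dt = 2π(3)(11) = 66π cm²/s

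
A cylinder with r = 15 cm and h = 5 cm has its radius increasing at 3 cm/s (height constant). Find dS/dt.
210π cm²/s

S = 2πrh + 2πr² (lateral + bases)
dS/dt = (2πh + 4πr)·dr/dt = (2π·5 + 4π·15)·3
= 210π cm²/s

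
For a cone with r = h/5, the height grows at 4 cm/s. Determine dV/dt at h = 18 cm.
1296π/25 cm³/s

V = (1/3)π(h/5)²h = πh³/75
dV/dt = πh²/25 · 4
At h = 18: dV/dt = 1296π/25 cm³/s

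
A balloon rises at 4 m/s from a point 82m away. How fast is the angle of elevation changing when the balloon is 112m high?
0.017023 rad/s

tan(θ) = y/82
sec²(θ) · dθ/dt = (1/82) · dy/dt
dθ/dt = cos²(θ)/82 · 4 = 82/(82² + 112²) · 4
dθ/dt = 0.017023 rad/s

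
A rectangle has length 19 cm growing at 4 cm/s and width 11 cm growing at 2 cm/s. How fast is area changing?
82 cm²/s

A = lw
dA/dt = w·dl/dt + l·dw/dt = 11·4 + 19·2 = 82 cm²/s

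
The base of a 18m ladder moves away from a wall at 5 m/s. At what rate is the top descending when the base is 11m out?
55√203/203 ≈ 3.86 m/s

x² + y² = 18²
2x·dx/dt + 2y·dy/dt = 0
dy/dt = -x/y · dx/dt = -11/√203 · 5 = -55√203/203 m/s
The top is descending at 55√203/203 ≈ 3.86 m/s.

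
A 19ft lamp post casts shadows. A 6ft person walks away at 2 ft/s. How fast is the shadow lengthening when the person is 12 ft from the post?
12/13 ft/s

By similar triangles: 19/(x+s) = 6/s
Solving: s = 6x/13
ds/dt = 6/13 · dx/dt = 6/13 · 2 = 12/13 ft/s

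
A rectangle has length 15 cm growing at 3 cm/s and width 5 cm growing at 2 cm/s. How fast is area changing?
45 cm²/s

A = lw
dA/dt = w·dl/dt + l·dw/dt = 5·3 + 15·2 = 45 cm²/s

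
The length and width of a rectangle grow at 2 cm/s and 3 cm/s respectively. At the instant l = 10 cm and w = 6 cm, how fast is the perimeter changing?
10 cm/s

P = 2(l + w)
dP/dt = 2(dl/dt + dw/dt) = 2(2 + 3) = 10 cm/s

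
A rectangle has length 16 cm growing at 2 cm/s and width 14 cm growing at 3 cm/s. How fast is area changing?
76 cm²/s

A = lw
dA/dt = w·dl/dt + l·dw/dt = 14·2 + 16·3 = 76 cm²/s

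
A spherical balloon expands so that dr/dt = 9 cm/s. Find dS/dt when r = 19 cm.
1368π cm²/s

S = 4πr²
dS/dt = dS/dr · dr/dt = 8πr · 9
At r = 19: dS/dt = 1368π cm²/s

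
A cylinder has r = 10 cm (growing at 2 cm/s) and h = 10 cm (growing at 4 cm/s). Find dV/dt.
800π cm³/s

V = πr²h
dV/dt = 2πrh·dr/dt + πr²·dh/dt
= 2π(10)(10)(2) + π(10)²(4)
= 800π cm³/s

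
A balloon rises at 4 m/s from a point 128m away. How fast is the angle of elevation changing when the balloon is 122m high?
0.016375 rad/s

tan(θ) = y/128
sec²(θ) · dθ/dt = (1/128) · dy/dt
dθ/dt = cos²(θ)/128 · 4 = 128/(128² + 122²) · 4
dθ/dt = 0.016375 rad/s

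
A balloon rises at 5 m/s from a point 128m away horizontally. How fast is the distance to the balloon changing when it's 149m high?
149√38585/7717 ≈ 3.793 m/s

z² = 128² + y²
z = √(128² + 149²) = √38585
dz/dt = y/z · dy/dt = 149/√38585 · 5 = 149√38585/7717 ≈ 3.793 m/s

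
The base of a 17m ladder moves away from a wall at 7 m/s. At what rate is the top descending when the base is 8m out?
56/15 ≈ 3.733 m/s

x² + y² = 17²
2x·dx/dt + 2y·dy/dt = 0
dy/dt = -x/y · dx/dt = -8/15 · 7 = -56/15 m/s
The top is descending at 56/15 ≈ 3.733 m/s.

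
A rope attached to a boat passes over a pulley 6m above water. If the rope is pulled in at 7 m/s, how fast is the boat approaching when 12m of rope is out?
14√3/3 ≈ 8.083 m/s

rope² = x² + 6²
x = √(12² - 6²) = 6√3
dx/dt = (rope/x) · d(rope)/dt = (12/(6√3)) · (-7) = -14√3/3 m/s
The boat approaches at 14√3/3 ≈ 8.083 m/s.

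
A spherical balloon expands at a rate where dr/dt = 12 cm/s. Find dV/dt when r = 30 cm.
43200π cm³/s

V = (4/3)πr³
dV/dt = dV/dr · dr/dt = 4πr² · 12
At r = 30: dV/dt = 43200π cm³/s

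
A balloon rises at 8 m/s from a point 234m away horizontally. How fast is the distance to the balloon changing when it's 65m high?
40√349/349 ≈ 2.141 m/s

z² = 234² + y²
z = √(234² + 65²) = 13√349
dz/dt = y/z · dy/dt = 65/(13√349) · 8 = 40√349/349 ≈ 2.141 m/s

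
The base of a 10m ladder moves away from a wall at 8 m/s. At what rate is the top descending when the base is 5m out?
8√3/3 ≈ 4.619 m/s

x² + y² = 10²
2x·dx/dt + 2y·dy/dt = 0
dy/dt = -x/y · dx/dt = -5/(5√3) · 8 = -8√3/3 m/s
The top is descending at 8√3/3 ≈ 4.619 m/s.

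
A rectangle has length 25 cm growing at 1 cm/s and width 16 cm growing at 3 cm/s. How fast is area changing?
91 cm²/s

A = lw
dA/dt = w·dl/dt + l·dw/dt = 16·1 + 25·3 = 91 cm²/s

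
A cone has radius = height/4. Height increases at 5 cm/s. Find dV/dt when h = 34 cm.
1445π/4 cm³/s

V = (1/3)π(h/4)²h = πh³/48
dV/dt = πh²/16 · 5
At h = 34: dV/dt = 1445π/4 cm³/s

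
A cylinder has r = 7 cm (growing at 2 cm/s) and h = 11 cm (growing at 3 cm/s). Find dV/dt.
455π cm³/s

V = πr²h
dV/dt = 2πrh·dr/dt + πr²·dh/dt
= 2π(7)(11)(2) + π(7)²(3)
= 455π cm³/s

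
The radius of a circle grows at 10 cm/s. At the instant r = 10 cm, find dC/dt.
20π cm/s

C = 2πr
dC/dt = 2π · dr/dt = 2π · 10 = 20π cm/s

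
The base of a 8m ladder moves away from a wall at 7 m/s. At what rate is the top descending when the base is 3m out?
21√55/55 ≈ 2.832 m/s

x² + y² = 8²
2x·dx/dt + 2y·dy/dt = 0
dy/dt = -x/y · dx/dt = -3/√55 · 7 = -21√55/55 m/s
The top is descending at 21√55/55 ≈ 2.832 m/s.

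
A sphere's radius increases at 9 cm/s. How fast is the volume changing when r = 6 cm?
1296π cm³/s

V = (4/3)πr³
dV/dt = dV/dr · dr/dt = 4πr² · 9
At r = 6: dV/dt = 1296π cm³/s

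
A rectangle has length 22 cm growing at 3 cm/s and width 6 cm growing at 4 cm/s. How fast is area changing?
106 cm²/s

A = lw
dA/dt = w·dl/dt + l·dw/dt = 6·3 + 22·4 = 106 cm²/s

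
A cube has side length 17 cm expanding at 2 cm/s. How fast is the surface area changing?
408 cm²/s

A = 6s²
dA/dt = 12s · ds/dt = 12·17·2 = 408 cm²/s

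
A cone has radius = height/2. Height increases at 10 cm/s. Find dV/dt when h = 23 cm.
2645π/2 cm³/s

V = (1/3)π(h/2)²h = πh³/12
dV/dt = πh²/4 · 10
At h = 23: dV/dt = 2645π/2 cm³/s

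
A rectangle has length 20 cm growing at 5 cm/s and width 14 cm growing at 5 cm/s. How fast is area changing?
170 cm²/s

A = lw
dA/dt = w·dl/dt + l·dw/dt = 14·5 + 20·5 = 170 cm²/s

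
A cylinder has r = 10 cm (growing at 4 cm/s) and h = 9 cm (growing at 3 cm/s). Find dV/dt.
1020π cm³/s

V = πr²h
dV/dt = 2πrh·dr/dt + πr²·dh/dt
= 2π(10)(9)(4) + π(10)²(3)
= 1020π cm³/s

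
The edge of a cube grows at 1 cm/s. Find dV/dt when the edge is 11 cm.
363 cm³/s

V = s³
dV/dt = 3s² · ds/dt = 3·11²·1 = 363 cm³/s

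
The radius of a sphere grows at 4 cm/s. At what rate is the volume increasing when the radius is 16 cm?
4096π cm³/s

V = (4/3)πr³
dV/dt = dV/dr · dr/dt = 4πr² · 4
At r = 16: dV/dt = 4096π cm³/s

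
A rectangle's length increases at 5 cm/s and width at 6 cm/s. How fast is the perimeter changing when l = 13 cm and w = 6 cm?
22 cm/s

P = 2(l + w)
dP/dt = 2(dl/dt + dw/dt) = 2(5 + 6) = 22 cm/s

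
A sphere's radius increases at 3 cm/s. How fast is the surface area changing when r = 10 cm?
240π cm²/s

S = 4πr²
dS/dt = dS/dr · dr/dt = 8πr · 3
At r = 10: dS/dt = 240π cm²/s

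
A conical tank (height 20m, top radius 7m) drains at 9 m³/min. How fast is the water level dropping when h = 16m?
225/(784π) ≈ 0.09135 m/min

r/h = 7/20, so r = (7/20)h
V = (1/3)πr²h = (1/3)π((7/20)h)²h = (49/1200)πh³
dV/dh = (49/400)πh²
dh/dt = (dV/dt)/(dV/dh) = -9/((49/400)π·16²) = -225/(784π) m/min
The level is dropping at 225/(784π) ≈ 0.09135 m/min.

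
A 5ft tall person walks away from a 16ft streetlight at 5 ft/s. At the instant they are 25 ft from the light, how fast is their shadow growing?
25/11 ft/s

By similar triangles: 16/(x+s) = 5/s
Solving: s = 5x/11
ds/dt = 5/11 · dx/dt = 5/11 · 5 = 25/11 ft/s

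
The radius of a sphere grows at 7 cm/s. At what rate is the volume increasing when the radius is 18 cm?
9072π cm³/s

V = (4/3)πr³
dV/dt = dV/dr · dr/dt = 4πr² · 7
At r = 18: dV/dt = 9072π cm³/s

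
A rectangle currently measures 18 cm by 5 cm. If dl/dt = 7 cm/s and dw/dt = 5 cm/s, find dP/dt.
24 cm/s

P = 2(l + w)
dP/dt = 2(dl/dt + dw/dt) = 2(7 + 5) = 24 cm/s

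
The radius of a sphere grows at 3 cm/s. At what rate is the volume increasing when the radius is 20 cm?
4800π cm³/s

V = (4/3)πr³
dV/dt = dV/dr · dr/dt = 4πr² · 3
At r = 20: dV/dt = 4800π cm³/s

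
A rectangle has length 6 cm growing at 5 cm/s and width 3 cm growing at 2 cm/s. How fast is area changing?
27 cm²/s

A = lw
dA/dt = w·dl/dt + l·dw/dt = 3·5 + 6·2 = 27 cm²/s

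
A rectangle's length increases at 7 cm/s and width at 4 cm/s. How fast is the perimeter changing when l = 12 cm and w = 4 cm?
22 cm/s

P = 2(l + w)
dP/dt = 2(dl/dt + dw/dt) = 2(7 + 4) = 22 cm/s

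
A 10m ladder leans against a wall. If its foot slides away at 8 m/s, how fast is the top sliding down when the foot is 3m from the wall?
24√91/91 ≈ 2.516 m/s

x² + y² = 10²
2x·dx/dt + 2y·dy/dt = 0
dy/dt = -x/y · dx/dt = -3/√91 · 8 = -24√91/91 m/s
The top is descending at 24√91/91 ≈ 2.516 m/s.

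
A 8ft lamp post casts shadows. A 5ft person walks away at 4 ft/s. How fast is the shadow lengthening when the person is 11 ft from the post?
20/3 ft/s

By similar triangles: 8/(x+s) = 5/s
Solving: s = 5x/3
ds/dt = 5/3 · dx/dt = 5/3 · 4 = 20/3 ft/s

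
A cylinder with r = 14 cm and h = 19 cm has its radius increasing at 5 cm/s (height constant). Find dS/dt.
470π cm²/s

S = 2πrh + 2πr² (lateral + bases)
dS/dt = (2πh + 4πr)·dr/dt = (2π·19 + 4π·14)·5
= 470π cm²/s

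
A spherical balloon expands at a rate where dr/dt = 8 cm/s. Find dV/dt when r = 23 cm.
16928π cm³/s

V = (4/3)πr³
dV/dt = dV/dr · dr/dt = 4πr² · 8
At r = 23: dV/dt = 16928π cm³/s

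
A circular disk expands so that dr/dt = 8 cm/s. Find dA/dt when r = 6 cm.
96π cm²/s

A = πr²
dA/dt = 2πr · dr/dt = 2π(6)(8) = 96π cm²/s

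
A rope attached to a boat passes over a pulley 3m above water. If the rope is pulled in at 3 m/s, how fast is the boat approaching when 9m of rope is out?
9√2/4 ≈ 3.182 m/s

rope² = x² + 3²
x = √(9² - 3²) = 6√2
dx/dt = (rope/x) · d(rope)/dt = (9/(6√2)) · (-3) = -9√2/4 m/s
The boat approaches at 9√2/4 ≈ 3.182 m/s.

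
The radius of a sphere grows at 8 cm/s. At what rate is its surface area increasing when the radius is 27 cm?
1728π cm²/s

S = 4πr²
dS/dt = dS/dr · dr/dt = 8πr · 8
At r = 27: dS/dt = 1728π cm²/s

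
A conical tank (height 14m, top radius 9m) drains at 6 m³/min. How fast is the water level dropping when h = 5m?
392/(675π) ≈ 0.1849 m/min

r/h = 9/14, so r = (9/14)h
V = (1/3)πr²h = (1/3)π((9/14)h)²h = (27/196)πh³
dV/dh = (81/196)πh²
dh/dt = (dV/dt)/(dV/dh) = -6/((81/196)π·5²) = -392/(675π) m/min
The level is dropping at 392/(675π) ≈ 0.1849 m/min.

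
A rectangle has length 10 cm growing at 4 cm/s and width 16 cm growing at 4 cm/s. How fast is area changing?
104 cm²/s

A = lw
dA/dt = w·dl/dt + l·dw/dt = 16·4 + 10·4 = 104 cm²/s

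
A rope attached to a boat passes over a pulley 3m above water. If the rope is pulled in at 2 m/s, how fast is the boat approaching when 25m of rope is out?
25√154/154 ≈ 2.015 m/s

rope² = x² + 3²
x = √(25² - 3²) = 2√154
dx/dt = (rope/x) · d(rope)/dt = (25/(2√154)) · (-2) = -25√154/154 m/s
The boat approaches at 25√154/154 ≈ 2.015 m/s.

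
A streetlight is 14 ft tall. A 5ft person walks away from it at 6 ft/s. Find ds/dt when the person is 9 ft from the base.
10/3 ft/s

By similar triangles: 14/(x+s) = 5/s
Solving: s = 5x/9
ds/dt = 5/9 · dx/dt = 5/9 · 6 = 10/3 ft/s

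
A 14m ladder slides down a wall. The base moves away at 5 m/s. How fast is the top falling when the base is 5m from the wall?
25√19/57 ≈ 1.912 m/s

x² + y² = 14²
2x·dx/dt + 2y·dy/dt = 0
dy/dt = -x/y · dx/dt = -5/(3√19) · 5 = -25√19/57 m/s
The top is descending at 25√19/57 ≈ 1.912 m/s.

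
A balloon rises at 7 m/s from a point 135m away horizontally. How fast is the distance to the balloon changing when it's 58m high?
406√21589/21589 ≈ 2.763 m/s

z² = 135² + y²
z = √(135² + 58²) = √21589
dz/dt = y/z · dy/dt = 58/√21589 · 7 = 406√21589/21589 ≈ 2.763 m/s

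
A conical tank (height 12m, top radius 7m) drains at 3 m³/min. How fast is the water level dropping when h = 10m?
108/(1225π) ≈ 0.02806 m/min

r/h = 7/12, so r = (7/12)h
V = (1/3)πr²h = (1/3)π((7/12)h)²h = (49/432)πh³
dV/dh = (49/144)πh²
dh/dt = (dV/dt)/(dV/dh) = -3/((49/144)π·10²) = -108/(1225π) m/min
The level is dropping at 108/(1225π) ≈ 0.02806 m/min.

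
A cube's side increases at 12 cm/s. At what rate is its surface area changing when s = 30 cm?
4320 cm²/s

A = 6s²
dA/dt = 12s · ds/dt = 12·30·12 = 4320 cm²/s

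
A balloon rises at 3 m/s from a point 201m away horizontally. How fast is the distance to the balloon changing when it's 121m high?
363√55042/55042 ≈ 1.547 m/s

z² = 201² + y²
z = √(201² + 121²) = √55042
dz/dt = y/z · dy/dt = 121/√55042 · 3 = 363√55042/55042 ≈ 1.547 m/s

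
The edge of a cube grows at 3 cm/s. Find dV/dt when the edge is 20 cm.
3600 cm³/s

V = s³
dV/dt = 3s² · ds/dt = 3·20²·3 = 3600 cm³/s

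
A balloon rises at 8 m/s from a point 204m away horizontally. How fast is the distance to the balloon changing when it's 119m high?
56√193/193 ≈ 4.031 m/s

z² = 204² + y²
z = √(204² + 119²) = 17√193
dz/dt = y/z · dy/dt = 119/(17√193) · 8 = 56√193/193 ≈ 4.031 m/s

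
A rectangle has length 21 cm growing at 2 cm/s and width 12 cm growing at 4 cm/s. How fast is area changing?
108 cm²/s

A = lw
dA/dt = w·dl/dt + l·dw/dt = 12·2 + 21·4 = 108 cm²/s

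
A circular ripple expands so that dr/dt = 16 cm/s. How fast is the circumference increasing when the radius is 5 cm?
32π cm/s

C = 2πr
dC/dt = 2π · dr/dt = 2π · 16 = 32π cm/s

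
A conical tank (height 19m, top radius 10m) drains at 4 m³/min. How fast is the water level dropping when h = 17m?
361/(7225π) ≈ 0.0159 m/min

r/h = 10/19, so r = (10/19)h
V = (1/3)πr²h = (1/3)π((10/19)h)²h = (100/1083)πh³
dV/dh = (100/361)πh²
dh/dt = (dV/dt)/(dV/dh) = -4/((100/361)π·17²) = -361/(7225π) m/min
The level is dropping at 361/(7225π) ≈ 0.0159 m/min.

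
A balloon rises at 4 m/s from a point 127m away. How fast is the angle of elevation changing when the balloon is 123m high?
0.016252 rad/s

tan(θ) = y/127
sec²(θ) · dθ/dt = (1/127) · dy/dt
dθ/dt = cos²(θ)/127 · 4 = 127/(127² + 123²) · 4
dθ/dt = 0.016252 rad/s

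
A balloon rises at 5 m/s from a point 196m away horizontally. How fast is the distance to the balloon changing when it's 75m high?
375√44041/44041 ≈ 1.787 m/s

z² = 196² + y²
z = √(196² + 75²) = √44041
dz/dt = y/z · dy/dt = 75/√44041 · 5 = 375√44041/44041 ≈ 1.787 m/s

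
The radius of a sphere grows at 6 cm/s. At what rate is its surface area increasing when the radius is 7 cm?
336π cm²/s

S = 4πr²
dS/dt = dS/dr · dr/dt = 8πr · 6
At r = 7: dS/dt = 336π cm²/s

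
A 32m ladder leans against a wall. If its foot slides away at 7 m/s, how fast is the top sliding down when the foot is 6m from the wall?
21√247/247 ≈ 1.336 m/s

x² + y² = 32²
2x·dx/dt + 2y·dy/dt = 0
dy/dt = -x/y · dx/dt = -6/(2√247) · 7 = -21√247/247 m/s
The top is descending at 21√247/247 ≈ 1.336 m/s.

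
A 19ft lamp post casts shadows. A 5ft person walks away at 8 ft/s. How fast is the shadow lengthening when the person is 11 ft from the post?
20/7 ft/s

By similar triangles: 19/(x+s) = 5/s
Solving: s = 5x/14
ds/dt = 5/14 · dx/dt = 5/14 · 8 = 20/7 ft/s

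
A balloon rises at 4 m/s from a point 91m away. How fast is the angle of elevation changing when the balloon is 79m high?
0.025065 rad/s

tan(θ) = y/91
sec²(θ) · dθ/dt = (1/91) · dy/dt
dθ/dt = cos²(θ)/91 · 4 = 91/(91² + 79²) · 4
dθ/dt = 0.025065 rad/s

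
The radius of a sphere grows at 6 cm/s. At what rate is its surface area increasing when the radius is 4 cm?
192π cm²/s

S = 4πr²
dS/dt = dS/dr · dr/dt = 8πr · 6
At r = 4: dS/dt = 192π cm²/s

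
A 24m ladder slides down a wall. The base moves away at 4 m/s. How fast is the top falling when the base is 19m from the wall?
76√215/215 ≈ 5.183 m/s

x² + y² = 24²
2x·dx/dt + 2y·dy/dt = 0
dy/dt = -x/y · dx/dt = -19/√215 · 4 = -76√215/215 m/s
The top is descending at 76√215/215 ≈ 5.183 m/s.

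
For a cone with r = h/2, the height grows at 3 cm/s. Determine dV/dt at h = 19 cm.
1083π/4 cm³/s

V = (1/3)π(h/2)²h = πh³/12
dV/dt = πh²/4 · 3
At h = 19: dV/dt = 1083π/4 cm³/s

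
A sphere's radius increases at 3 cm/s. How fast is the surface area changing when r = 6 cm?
144π cm²/s

S = 4πr²
dS/dt = dS/dr · dr/dt = 8πr · 3
At r = 6: dS/dt = 144π cm²/s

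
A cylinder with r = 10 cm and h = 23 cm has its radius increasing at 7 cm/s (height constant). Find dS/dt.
602π cm²/s

S = 2πrh + 2πr² (lateral + bases)
dS/dt = (2πh + 4πr)·dr/dt = (2π·23 + 4π·10)·7
= 602π cm²/s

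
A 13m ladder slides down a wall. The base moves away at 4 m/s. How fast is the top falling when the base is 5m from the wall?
5/3 ≈ 1.667 m/s

x² + y² = 13²
2x·dx/dt + 2y·dy/dt = 0
dy/dt = -x/y · dx/dt = -5/12 · 4 = -5/3 m/s
The top is descending at 5/3 ≈ 1.667 m/s.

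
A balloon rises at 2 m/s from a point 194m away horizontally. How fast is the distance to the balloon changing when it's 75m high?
150√43261/43261 ≈ 0.7212 m/s

z² = 194² + y²
z = √(194² + 75²) = √43261
dz/dt = y/z · dy/dt = 75/√43261 · 2 = 150√43261/43261 ≈ 0.7212 m/s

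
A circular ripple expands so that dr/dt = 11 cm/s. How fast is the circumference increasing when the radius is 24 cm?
22π cm/s

C = 2πr
dC/dt = 2π · dr/dt = 2π · 11 = 22π cm/s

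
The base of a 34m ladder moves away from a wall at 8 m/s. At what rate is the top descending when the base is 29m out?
232√35/105 ≈ 13.07 m/s

x² + y² = 34²
2x·dx/dt + 2y·dy/dt = 0
dy/dt = -x/y · dx/dt = -29/(3√35) · 8 = -232√35/105 m/s
The top is descending at 232√35/105 ≈ 13.07 m/s.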